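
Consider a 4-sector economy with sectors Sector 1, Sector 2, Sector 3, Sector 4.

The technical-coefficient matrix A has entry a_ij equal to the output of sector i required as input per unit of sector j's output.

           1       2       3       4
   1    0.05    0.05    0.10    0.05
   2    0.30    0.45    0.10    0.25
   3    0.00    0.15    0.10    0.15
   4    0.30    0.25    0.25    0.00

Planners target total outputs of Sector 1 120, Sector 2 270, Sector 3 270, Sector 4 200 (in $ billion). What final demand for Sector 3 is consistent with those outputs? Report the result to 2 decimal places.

d_3 = 172.50

I − A =
  [   0.95    -0.05    -0.10    -0.05]
  [  -0.30     0.55    -0.10    -0.25]
  [   0.00    -0.15     0.90    -0.15]
  [  -0.30    -0.25    -0.25     1.00]
d = (I − A) x:
  d_1 = (+0.95)·120 + (-0.05)·270 + (-0.10)·270 + (-0.05)·200 = 63.50
  d_2 = (-0.30)·120 + (+0.55)·270 + (-0.10)·270 + (-0.25)·200 = 35.50
  d_3 = (+0.00)·120 + (-0.15)·270 + (+0.90)·270 + (-0.15)·200 = 172.50
  d_4 = (-0.30)·120 + (-0.25)·270 + (-0.25)·270 + (+1.00)·200 = 29.00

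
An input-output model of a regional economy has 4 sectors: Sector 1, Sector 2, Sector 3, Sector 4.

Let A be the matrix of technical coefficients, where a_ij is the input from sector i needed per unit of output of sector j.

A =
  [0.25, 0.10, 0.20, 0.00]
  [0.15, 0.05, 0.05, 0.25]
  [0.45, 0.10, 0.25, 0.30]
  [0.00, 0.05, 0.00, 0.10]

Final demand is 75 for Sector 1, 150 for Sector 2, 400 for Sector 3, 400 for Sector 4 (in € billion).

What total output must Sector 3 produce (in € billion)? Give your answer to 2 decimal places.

I − A =
  [   0.75    -0.10    -0.20     0.00]
  [  -0.15     0.95    -0.05    -0.25]
  [  -0.45    -0.10     0.75    -0.30]
  [   0.00    -0.05     0.00     0.90]
Compute the cofactors C_ij = (−1)^(i+j)·(3×3 minor ij) of I−A; the adjugate is their transpose:
adj(I−A) = Cᵀ =
  [ 0.626625   0.088500   0.173000   0.082250]
  [ 0.121500   0.425250   0.060750   0.138375]
  [ 0.394875   0.119250   0.618375   0.239250]
  [ 0.006750   0.023625   0.003375   0.428625]
det(I−A) = Σ_j (I−A)_1j·C_1j = (0.75)(0.626625) + (-0.10)(0.121500) + (-0.20)(0.394875) + (0.00)(0.006750) = 0.37884375
(I − A)⁻¹ = adj(I−A) / det(I−A) ≈
  [   1.6540     0.2336     0.4567     0.2171]
  [   0.3207     1.1225     0.1604     0.3653]
  [   1.0423     0.3148     1.6323     0.6315]
  [   0.0178     0.0624     0.0089     1.1314]
x = (I − A)⁻¹ d = adj(I−A)·d / det(I−A), with det(I−A) = 0.37884375:
  x_1 = (0.626625·75 + 0.088500·150 + 0.173000·400 + 0.082250·400) / 0.37884375 = 162.371875 / 0.37884375 ≈ 428.60
  x_2 = (0.121500·75 + 0.425250·150 + 0.060750·400 + 0.138375·400) / 0.37884375 = 152.55 / 0.37884375 ≈ 402.67
  x_3 = (0.394875·75 + 0.119250·150 + 0.618375·400 + 0.239250·400) / 0.37884375 = 390.553125 / 0.37884375 ≈ 1030.91
  x_4 = (0.006750·75 + 0.023625·150 + 0.003375·400 + 0.428625·400) / 0.37884375 = 176.85 / 0.37884375 ≈ 466.82

x_3 = 1030.91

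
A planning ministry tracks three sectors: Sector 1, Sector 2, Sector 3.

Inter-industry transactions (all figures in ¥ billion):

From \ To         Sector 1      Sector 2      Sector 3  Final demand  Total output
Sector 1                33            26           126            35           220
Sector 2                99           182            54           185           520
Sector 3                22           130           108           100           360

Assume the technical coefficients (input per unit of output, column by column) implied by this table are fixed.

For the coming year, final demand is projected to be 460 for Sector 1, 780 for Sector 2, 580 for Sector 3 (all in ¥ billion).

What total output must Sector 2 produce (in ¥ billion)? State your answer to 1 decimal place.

x_2 = 2729.0

Technical coefficients a_ij = z_ij / X_j:
  a_11 = 33/220 = 0.15, a_21 = 99/220 = 0.45, a_31 = 22/220 = 0.10
  a_12 = 26/520 = 0.05, a_22 = 182/520 = 0.35, a_32 = 130/520 = 0.25
  a_13 = 126/360 = 0.35, a_23 = 54/360 = 0.15, a_33 = 108/360 = 0.30
I − A =
  [   0.85    -0.05    -0.35]
  [  -0.45     0.65    -0.15]
  [  -0.10    -0.25     0.70]
Cofactors of I−A, C_ij = (−1)^(i+j)·(minor ij) (rows/columns in the sector order above):
  C_11 = (0.65)(0.70) − (-0.15)(-0.25) = 0.4175
  C_12 = −[(-0.45)(0.70) − (-0.15)(-0.10)] = 0.3300
  C_13 = (-0.45)(-0.25) − (0.65)(-0.10) = 0.1775
  C_21 = −[(-0.05)(0.70) − (-0.35)(-0.25)] = 0.1225
  C_22 = (0.85)(0.70) − (-0.35)(-0.10) = 0.5600
  C_23 = −[(0.85)(-0.25) − (-0.05)(-0.10)] = 0.2175
  C_31 = (-0.05)(-0.15) − (-0.35)(0.65) = 0.2350
  C_32 = −[(0.85)(-0.15) − (-0.35)(-0.45)] = 0.2850
  C_33 = (0.85)(0.65) − (-0.05)(-0.45) = 0.5300
det(I−A) = Σ_j (I−A)_1j·C_1j = (0.85)(0.4175) + (-0.05)(0.3300) + (-0.35)(0.1775) = 0.27625
adj(I−A) = Cᵀ =
  [ 0.4175   0.1225   0.2350]
  [ 0.3300   0.5600   0.2850]
  [ 0.1775   0.2175   0.5300]
(I − A)⁻¹ = adj(I−A) / det(I−A) ≈
  [   1.5113     0.4434     0.8507]
  [   1.1946     2.0271     1.0317]
  [   0.6425     0.7873     1.9186]
x = (I − A)⁻¹ d = adj(I−A)·d / det(I−A), with det(I−A) = 0.27625:
  x_1 = (0.4175·460 + 0.1225·780 + 0.2350·580) / 0.27625 = 423.90 / 0.27625 ≈ 1534.5
  x_2 = (0.3300·460 + 0.5600·780 + 0.2850·580) / 0.27625 = 753.90 / 0.27625 ≈ 2729.0
  x_3 = (0.1775·460 + 0.2175·780 + 0.5300·580) / 0.27625 = 558.70 / 0.27625 ≈ 2022.4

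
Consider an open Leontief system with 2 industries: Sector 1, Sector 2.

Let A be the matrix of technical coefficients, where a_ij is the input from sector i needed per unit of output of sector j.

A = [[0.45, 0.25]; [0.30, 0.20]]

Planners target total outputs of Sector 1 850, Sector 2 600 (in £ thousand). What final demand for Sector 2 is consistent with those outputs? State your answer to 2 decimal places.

I − A =
  [   0.55    -0.25]
  [  -0.30     0.80]
d = (I − A) x:
  d_1 = (+0.55)·850 + (-0.25)·600 = 317.50
  d_2 = (-0.30)·850 + (+0.80)·600 = 225.00

d_2 = 225.00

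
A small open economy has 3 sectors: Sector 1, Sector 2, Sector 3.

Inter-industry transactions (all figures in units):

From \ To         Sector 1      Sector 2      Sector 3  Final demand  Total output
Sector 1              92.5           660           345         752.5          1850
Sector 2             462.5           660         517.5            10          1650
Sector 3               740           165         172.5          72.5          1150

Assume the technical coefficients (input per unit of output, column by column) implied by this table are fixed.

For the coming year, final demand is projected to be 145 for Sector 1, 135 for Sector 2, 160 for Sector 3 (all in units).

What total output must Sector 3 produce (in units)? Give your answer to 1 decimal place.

Technical coefficients a_ij = z_ij / X_j:
  a_11 = 92.5/1850 = 0.05, a_21 = 462.5/1850 = 0.25, a_31 = 740/1850 = 0.40
  a_12 = 660/1650 = 0.40, a_22 = 660/1650 = 0.40, a_32 = 165/1650 = 0.10
  a_13 = 345/1150 = 0.30, a_23 = 517.5/1150 = 0.45, a_33 = 172.5/1150 = 0.15
I − A =
  [   0.95    -0.40    -0.30]
  [  -0.25     0.60    -0.45]
  [  -0.40    -0.10     0.85]
Cofactors of I−A, C_ij = (−1)^(i+j)·(minor ij) (rows/columns in the sector order above):
  C_11 = (0.60)(0.85) − (-0.45)(-0.10) = 0.4650
  C_12 = −[(-0.25)(0.85) − (-0.45)(-0.40)] = 0.3925
  C_13 = (-0.25)(-0.10) − (0.60)(-0.40) = 0.2650
  C_21 = −[(-0.40)(0.85) − (-0.30)(-0.10)] = 0.3700
  C_22 = (0.95)(0.85) − (-0.30)(-0.40) = 0.6875
  C_23 = −[(0.95)(-0.10) − (-0.40)(-0.40)] = 0.2550
  C_31 = (-0.40)(-0.45) − (-0.30)(0.60) = 0.3600
  C_32 = −[(0.95)(-0.45) − (-0.30)(-0.25)] = 0.5025
  C_33 = (0.95)(0.60) − (-0.40)(-0.25) = 0.4700
det(I−A) = Σ_j (I−A)_1j·C_1j = (0.95)(0.4650) + (-0.40)(0.3925) + (-0.30)(0.2650) = 0.20525
adj(I−A) = Cᵀ =
  [ 0.4650   0.3700   0.3600]
  [ 0.3925   0.6875   0.5025]
  [ 0.2650   0.2550   0.4700]
(I − A)⁻¹ = adj(I−A) / det(I−A) ≈
  [   2.2655     1.8027     1.7540]
  [   1.9123     3.3496     2.4482]
  [   1.2911     1.2424     2.2899]
x = (I − A)⁻¹ d = adj(I−A)·d / det(I−A), with det(I−A) = 0.20525:
  x_1 = (0.4650·145 + 0.3700·135 + 0.3600·160) / 0.20525 = 174.975 / 0.20525 ≈ 852.5
  x_2 = (0.3925·145 + 0.6875·135 + 0.5025·160) / 0.20525 = 230.125 / 0.20525 ≈ 1121.2
  x_3 = (0.2650·145 + 0.2550·135 + 0.4700·160) / 0.20525 = 148.05 / 0.20525 ≈ 721.3

x_3 = 721.3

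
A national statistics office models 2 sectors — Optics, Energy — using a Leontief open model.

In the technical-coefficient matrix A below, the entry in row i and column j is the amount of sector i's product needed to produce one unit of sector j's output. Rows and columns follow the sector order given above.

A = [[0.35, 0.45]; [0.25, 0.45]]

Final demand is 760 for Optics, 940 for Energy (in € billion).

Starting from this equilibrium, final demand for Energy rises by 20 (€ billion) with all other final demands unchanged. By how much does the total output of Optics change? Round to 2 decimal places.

I − A =
  [   0.65    -0.45]
  [  -0.25     0.55]
det(I−A) = (0.65)(0.55) − (-0.45)(-0.25) = 0.2450
adj(I−A) = [[0.55, 0.45], [0.25, 0.65]]
(I − A)⁻¹ = adj(I−A) / det(I−A) ≈
  [   2.2449     1.8367]
  [   1.0204     2.6531]
Δx = (I − A)⁻¹ Δd with Δd having +20 in the Energy component and 0 elsewhere.
So Δx_1 = L_12 · (+20), where L_12 = adj(I−A)_12 / det(I−A) = 0.45 / 0.2450.
Δx_1 = 0.45 × (+20) / 0.2450 = 9.00 / 0.2450 ≈ 36.73.

Δx_1 = 36.73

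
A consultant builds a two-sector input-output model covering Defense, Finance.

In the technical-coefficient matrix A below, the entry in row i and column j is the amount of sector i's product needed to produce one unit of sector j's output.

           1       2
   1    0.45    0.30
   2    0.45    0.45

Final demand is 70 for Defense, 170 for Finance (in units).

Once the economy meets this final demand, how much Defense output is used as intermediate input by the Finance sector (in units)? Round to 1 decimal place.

I − A =
  [   0.55    -0.30]
  [  -0.45     0.55]
det(I−A) = (0.55)(0.55) − (-0.30)(-0.45) = 0.1675
adj(I−A) = [[0.55, 0.30], [0.45, 0.55]]
(I − A)⁻¹ = adj(I−A) / det(I−A) ≈
  [   3.2836     1.7910]
  [   2.6866     3.2836]
First solve x = (I − A)⁻¹ d = adj(I−A)·d / det(I−A); in particular x_2 = (0.45·70 + 0.55·170) / 0.1675 = 125.00 / 0.1675 ≈ 746.269.
Intermediate flow from 1 to 2: z_12 = a_12 · x_2 = 0.30 × 125.00 / 0.1675 = 37.50 / 0.1675 ≈ 223.9.

z_12 = 223.9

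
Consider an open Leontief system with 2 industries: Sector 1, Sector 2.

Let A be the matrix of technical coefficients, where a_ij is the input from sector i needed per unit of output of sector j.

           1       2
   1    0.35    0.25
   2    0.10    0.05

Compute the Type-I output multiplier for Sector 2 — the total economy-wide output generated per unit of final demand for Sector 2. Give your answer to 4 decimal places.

I − A =
  [   0.65    -0.25]
  [  -0.10     0.95]
det(I−A) = (0.65)(0.95) − (-0.25)(-0.10) = 0.5925
adj(I−A) = [[0.95, 0.25], [0.10, 0.65]]
(I − A)⁻¹ = adj(I−A) / det(I−A) ≈
  [   1.60338     0.42194]
  [   0.16878     1.09705]
The output multiplier for sector j is the column-j sum of the Leontief inverse (I − A)⁻¹ = adj(I−A) / det(I−A).
Column 2 of adj(I−A): (0.25, 0.65); det(I−A) = 0.5925.
m_2 = (0.25 + 0.65) / 0.5925 = 0.90 / 0.5925 ≈ 1.5190.

m_2 = 1.5190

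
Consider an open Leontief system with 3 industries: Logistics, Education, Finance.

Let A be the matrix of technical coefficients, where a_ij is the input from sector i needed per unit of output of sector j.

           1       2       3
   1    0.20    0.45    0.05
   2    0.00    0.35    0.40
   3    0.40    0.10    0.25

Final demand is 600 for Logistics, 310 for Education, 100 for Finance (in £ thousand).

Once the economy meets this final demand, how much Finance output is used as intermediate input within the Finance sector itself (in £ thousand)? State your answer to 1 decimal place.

I − A =
  [   0.80    -0.45    -0.05]
  [   0.00     0.65    -0.40]
  [  -0.40    -0.10     0.75]
Cofactors of I−A, C_ij = (−1)^(i+j)·(minor ij) (rows/columns in the sector order above):
  C_11 = (0.65)(0.75) − (-0.40)(-0.10) = 0.4475
  C_12 = −[(0.00)(0.75) − (-0.40)(-0.40)] = 0.1600
  C_13 = (0.00)(-0.10) − (0.65)(-0.40) = 0.2600
  C_21 = −[(-0.45)(0.75) − (-0.05)(-0.10)] = 0.3425
  C_22 = (0.80)(0.75) − (-0.05)(-0.40) = 0.5800
  C_23 = −[(0.80)(-0.10) − (-0.45)(-0.40)] = 0.2600
  C_31 = (-0.45)(-0.40) − (-0.05)(0.65) = 0.2125
  C_32 = −[(0.80)(-0.40) − (-0.05)(0.00)] = 0.3200
  C_33 = (0.80)(0.65) − (-0.45)(0.00) = 0.5200
det(I−A) = Σ_j (I−A)_1j·C_1j = (0.80)(0.4475) + (-0.45)(0.1600) + (-0.05)(0.2600) = 0.2730
adj(I−A) = Cᵀ =
  [ 0.4475   0.3425   0.2125]
  [ 0.1600   0.5800   0.3200]
  [ 0.2600   0.2600   0.5200]
(I − A)⁻¹ = adj(I−A) / det(I−A) ≈
  [   1.6392     1.2546     0.7784]
  [   0.5861     2.1245     1.1722]
  [   0.9524     0.9524     1.9048]
First solve x = (I − A)⁻¹ d = adj(I−A)·d / det(I−A); in particular x_3 = (0.2600·600 + 0.2600·310 + 0.5200·100) / 0.2730 = 288.60 / 0.2730 ≈ 1057.143.
Intermediate flow from 3 to 3: z_33 = a_33 · x_3 = 0.25 × 288.60 / 0.2730 = 72.15 / 0.2730 ≈ 264.3.

z_33 = 264.3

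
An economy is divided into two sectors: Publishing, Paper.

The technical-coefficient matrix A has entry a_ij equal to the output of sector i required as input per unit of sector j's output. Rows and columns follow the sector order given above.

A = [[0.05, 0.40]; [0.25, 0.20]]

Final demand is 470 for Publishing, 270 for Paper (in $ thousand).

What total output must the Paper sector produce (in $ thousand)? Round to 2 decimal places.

x_2 = 566.67

I − A =
  [   0.95    -0.40]
  [  -0.25     0.80]
det(I−A) = (0.95)(0.80) − (-0.40)(-0.25) = 0.6600
adj(I−A) = [[0.80, 0.40], [0.25, 0.95]]
(I − A)⁻¹ = adj(I−A) / det(I−A) ≈
  [   1.2121     0.6061]
  [   0.3788     1.4394]
x = (I − A)⁻¹ d = adj(I−A)·d / det(I−A), with det(I−A) = 0.6600:
  x_1 = (0.80·470 + 0.40·270) / 0.6600 = 484.00 / 0.6600 ≈ 733.33
  x_2 = (0.25·470 + 0.95·270) / 0.6600 = 374.00 / 0.6600 ≈ 566.67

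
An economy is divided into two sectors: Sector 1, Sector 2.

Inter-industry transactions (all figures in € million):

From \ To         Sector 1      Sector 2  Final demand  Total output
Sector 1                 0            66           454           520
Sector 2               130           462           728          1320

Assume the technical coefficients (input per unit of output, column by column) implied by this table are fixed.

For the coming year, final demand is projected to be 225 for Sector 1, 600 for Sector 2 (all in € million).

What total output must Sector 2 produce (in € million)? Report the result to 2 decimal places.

x_2 = 1029.41

Technical coefficients a_ij = z_ij / X_j:
  a_11 = 0/520 = 0.00, a_21 = 130/520 = 0.25
  a_12 = 66/1320 = 0.05, a_22 = 462/1320 = 0.35
I − A =
  [   1.00    -0.05]
  [  -0.25     0.65]
det(I−A) = (1.00)(0.65) − (-0.05)(-0.25) = 0.6375
adj(I−A) = [[0.65, 0.05], [0.25, 1.00]]
(I − A)⁻¹ = adj(I−A) / det(I−A) ≈
  [   1.0196     0.0784]
  [   0.3922     1.5686]
x = (I − A)⁻¹ d = adj(I−A)·d / det(I−A), with det(I−A) = 0.6375:
  x_1 = (0.65·225 + 0.05·600) / 0.6375 = 176.25 / 0.6375 ≈ 276.47
  x_2 = (0.25·225 + 1.00·600) / 0.6375 = 656.25 / 0.6375 ≈ 1029.41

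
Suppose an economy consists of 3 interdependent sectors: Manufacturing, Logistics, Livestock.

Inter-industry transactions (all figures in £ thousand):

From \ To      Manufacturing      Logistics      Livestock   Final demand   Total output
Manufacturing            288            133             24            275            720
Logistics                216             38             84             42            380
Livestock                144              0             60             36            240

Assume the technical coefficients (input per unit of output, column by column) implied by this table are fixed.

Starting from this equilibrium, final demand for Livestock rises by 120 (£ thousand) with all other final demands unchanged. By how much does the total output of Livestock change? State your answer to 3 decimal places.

Technical coefficients a_ij = z_ij / X_j:
  a_11 = 288/720 = 0.40, a_21 = 216/720 = 0.30, a_31 = 144/720 = 0.20
  a_12 = 133/380 = 0.35, a_22 = 38/380 = 0.10, a_32 = 0/380 = 0.00
  a_13 = 24/240 = 0.10, a_23 = 84/240 = 0.35, a_33 = 60/240 = 0.25
I − A =
  [   0.60    -0.35    -0.10]
  [  -0.30     0.90    -0.35]
  [  -0.20     0.00     0.75]
Cofactors of I−A, C_ij = (−1)^(i+j)·(minor ij) (rows/columns in the sector order above):
  C_11 = (0.90)(0.75) − (-0.35)(0.00) = 0.6750
  C_12 = −[(-0.30)(0.75) − (-0.35)(-0.20)] = 0.2950
  C_13 = (-0.30)(0.00) − (0.90)(-0.20) = 0.1800
  C_21 = −[(-0.35)(0.75) − (-0.10)(0.00)] = 0.2625
  C_22 = (0.60)(0.75) − (-0.10)(-0.20) = 0.4300
  C_23 = −[(0.60)(0.00) − (-0.35)(-0.20)] = 0.0700
  C_31 = (-0.35)(-0.35) − (-0.10)(0.90) = 0.2125
  C_32 = −[(0.60)(-0.35) − (-0.10)(-0.30)] = 0.2400
  C_33 = (0.60)(0.90) − (-0.35)(-0.30) = 0.4350
det(I−A) = Σ_j (I−A)_1j·C_1j = (0.60)(0.6750) + (-0.35)(0.2950) + (-0.10)(0.1800) = 0.28375
adj(I−A) = Cᵀ =
  [ 0.6750   0.2625   0.2125]
  [ 0.2950   0.4300   0.2400]
  [ 0.1800   0.0700   0.4350]
(I − A)⁻¹ = adj(I−A) / det(I−A) ≈
  [   2.3789     0.9251     0.7489]
  [   1.0396     1.5154     0.8458]
  [   0.6344     0.2467     1.5330]
Δx = (I − A)⁻¹ Δd with Δd having +120 in the Livestock component and 0 elsewhere.
So Δx_3 = L_33 · (+120), where L_33 = adj(I−A)_33 / det(I−A) = 0.4350 / 0.28375.
Δx_3 = 0.4350 × (+120) / 0.28375 = 52.20 / 0.28375 ≈ 183.965.

Δx_3 = 183.965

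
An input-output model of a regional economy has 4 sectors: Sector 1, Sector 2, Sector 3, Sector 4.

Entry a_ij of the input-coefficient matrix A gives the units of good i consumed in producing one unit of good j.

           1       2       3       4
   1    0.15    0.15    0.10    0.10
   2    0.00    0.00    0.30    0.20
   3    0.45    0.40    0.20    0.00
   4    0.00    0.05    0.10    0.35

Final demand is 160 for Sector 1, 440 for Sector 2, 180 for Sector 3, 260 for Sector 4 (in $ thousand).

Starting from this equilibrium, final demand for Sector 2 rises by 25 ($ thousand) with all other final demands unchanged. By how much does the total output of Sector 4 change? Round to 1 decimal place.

I − A =
  [   0.85    -0.15    -0.10    -0.10]
  [   0.00     1.00    -0.30    -0.20]
  [  -0.45    -0.40     0.80     0.00]
  [   0.00    -0.05    -0.10     0.65]
Compute the cofactors C_ij = (−1)^(i+j)·(3×3 minor ij) of I−A; the adjugate is their transpose:
adj(I−A) = Cᵀ =
  [ 0.426000   0.112000   0.107750   0.100000]
  [ 0.096750   0.408250   0.182750   0.140500]
  [ 0.288000   0.267125   0.544000   0.126500]
  [ 0.051750   0.072500   0.097750   0.512750]
det(I−A) = Σ_j (I−A)_1j·C_1j = (0.85)(0.426000) + (-0.15)(0.096750) + (-0.10)(0.288000) + (-0.10)(0.051750) = 0.3136125
(I − A)⁻¹ = adj(I−A) / det(I−A) ≈
  [   1.3584     0.3571     0.3436     0.3189]
  [   0.3085     1.3018     0.5827     0.4480]
  [   0.9183     0.8518     1.7346     0.4034]
  [   0.1650     0.2312     0.3117     1.6350]
Δx = (I − A)⁻¹ Δd with Δd having +25 in the Sector 2 component and 0 elsewhere.
So Δx_4 = L_42 · (+25), where L_42 = adj(I−A)_42 / det(I−A) = 0.072500 / 0.3136125.
Δx_4 = 0.072500 × (+25) / 0.3136125 = 1.8125 / 0.3136125 ≈ 5.8.

Δx_4 = 5.8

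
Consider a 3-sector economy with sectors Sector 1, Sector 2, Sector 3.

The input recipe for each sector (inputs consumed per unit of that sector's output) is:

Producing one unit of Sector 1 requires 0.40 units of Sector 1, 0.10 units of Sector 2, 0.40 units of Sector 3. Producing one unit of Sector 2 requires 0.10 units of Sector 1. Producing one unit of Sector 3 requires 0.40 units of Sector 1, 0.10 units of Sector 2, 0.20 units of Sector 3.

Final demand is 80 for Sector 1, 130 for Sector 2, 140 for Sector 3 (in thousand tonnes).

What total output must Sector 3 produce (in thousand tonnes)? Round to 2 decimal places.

x_3 = 388.96

I − A =
  [   0.60    -0.10    -0.40]
  [  -0.10     1.00    -0.10]
  [  -0.40     0.00     0.80]
Cofactors of I−A, C_ij = (−1)^(i+j)·(minor ij) (rows/columns in the sector order above):
  C_11 = (1.00)(0.80) − (-0.10)(0.00) = 0.8000
  C_12 = −[(-0.10)(0.80) − (-0.10)(-0.40)] = 0.1200
  C_13 = (-0.10)(0.00) − (1.00)(-0.40) = 0.4000
  C_21 = −[(-0.10)(0.80) − (-0.40)(0.00)] = 0.0800
  C_22 = (0.60)(0.80) − (-0.40)(-0.40) = 0.3200
  C_23 = −[(0.60)(0.00) − (-0.10)(-0.40)] = 0.0400
  C_31 = (-0.10)(-0.10) − (-0.40)(1.00) = 0.4100
  C_32 = −[(0.60)(-0.10) − (-0.40)(-0.10)] = 0.1000
  C_33 = (0.60)(1.00) − (-0.10)(-0.10) = 0.5900
det(I−A) = Σ_j (I−A)_1j·C_1j = (0.60)(0.8000) + (-0.10)(0.1200) + (-0.40)(0.4000) = 0.3080
adj(I−A) = Cᵀ =
  [ 0.8000   0.0800   0.4100]
  [ 0.1200   0.3200   0.1000]
  [ 0.4000   0.0400   0.5900]
(I − A)⁻¹ = adj(I−A) / det(I−A) ≈
  [   2.5974     0.2597     1.3312]
  [   0.3896     1.0390     0.3247]
  [   1.2987     0.1299     1.9156]
x = (I − A)⁻¹ d = adj(I−A)·d / det(I−A), with det(I−A) = 0.3080:
  x_1 = (0.8000·80 + 0.0800·130 + 0.4100·140) / 0.3080 = 131.80 / 0.3080 ≈ 427.92
  x_2 = (0.1200·80 + 0.3200·130 + 0.1000·140) / 0.3080 = 65.20 / 0.3080 ≈ 211.69
  x_3 = (0.4000·80 + 0.0400·130 + 0.5900·140) / 0.3080 = 119.80 / 0.3080 ≈ 388.96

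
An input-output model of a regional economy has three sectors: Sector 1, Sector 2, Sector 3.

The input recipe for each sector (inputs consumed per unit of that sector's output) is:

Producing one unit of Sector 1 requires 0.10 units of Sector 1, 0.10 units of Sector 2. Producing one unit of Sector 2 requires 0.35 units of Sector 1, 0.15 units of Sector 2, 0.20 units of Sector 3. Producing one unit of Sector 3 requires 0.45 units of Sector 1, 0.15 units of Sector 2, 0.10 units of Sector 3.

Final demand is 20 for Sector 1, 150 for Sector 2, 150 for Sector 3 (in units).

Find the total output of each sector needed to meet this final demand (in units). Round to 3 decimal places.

I − A =
  [   0.90    -0.35    -0.45]
  [  -0.10     0.85    -0.15]
  [   0.00    -0.20     0.90]
Cofactors of I−A, C_ij = (−1)^(i+j)·(minor ij) (rows/columns in the sector order above):
  C_11 = (0.85)(0.90) − (-0.15)(-0.20) = 0.7350
  C_12 = −[(-0.10)(0.90) − (-0.15)(0.00)] = 0.0900
  C_13 = (-0.10)(-0.20) − (0.85)(0.00) = 0.0200
  C_21 = −[(-0.35)(0.90) − (-0.45)(-0.20)] = 0.4050
  C_22 = (0.90)(0.90) − (-0.45)(0.00) = 0.8100
  C_23 = −[(0.90)(-0.20) − (-0.35)(0.00)] = 0.1800
  C_31 = (-0.35)(-0.15) − (-0.45)(0.85) = 0.4350
  C_32 = −[(0.90)(-0.15) − (-0.45)(-0.10)] = 0.1800
  C_33 = (0.90)(0.85) − (-0.35)(-0.10) = 0.7300
det(I−A) = Σ_j (I−A)_1j·C_1j = (0.90)(0.7350) + (-0.35)(0.0900) + (-0.45)(0.0200) = 0.6210
adj(I−A) = Cᵀ =
  [ 0.7350   0.4050   0.4350]
  [ 0.0900   0.8100   0.1800]
  [ 0.0200   0.1800   0.7300]
(I − A)⁻¹ = adj(I−A) / det(I−A) ≈
  [   1.1836     0.6522     0.7005]
  [   0.1449     1.3043     0.2899]
  [   0.0322     0.2899     1.1755]
x = (I − A)⁻¹ d = adj(I−A)·d / det(I−A), with det(I−A) = 0.6210:
  x_1 = (0.7350·20 + 0.4050·150 + 0.4350·150) / 0.6210 = 140.70 / 0.6210 ≈ 226.570
  x_2 = (0.0900·20 + 0.8100·150 + 0.1800·150) / 0.6210 = 150.30 / 0.6210 ≈ 242.029
  x_3 = (0.0200·20 + 0.1800·150 + 0.7300·150) / 0.6210 = 136.90 / 0.6210 ≈ 220.451

x_1 = 226.570, x_2 = 242.029, x_3 = 220.451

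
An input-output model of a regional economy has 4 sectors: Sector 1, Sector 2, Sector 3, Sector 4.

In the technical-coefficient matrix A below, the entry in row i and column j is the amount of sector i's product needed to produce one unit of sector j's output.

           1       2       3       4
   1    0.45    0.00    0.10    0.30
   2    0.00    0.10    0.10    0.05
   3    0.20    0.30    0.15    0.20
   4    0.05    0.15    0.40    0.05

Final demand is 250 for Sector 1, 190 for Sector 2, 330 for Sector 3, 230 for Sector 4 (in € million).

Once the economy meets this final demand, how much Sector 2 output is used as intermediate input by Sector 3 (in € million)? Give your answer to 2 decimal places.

I − A =
  [   0.55     0.00    -0.10    -0.30]
  [   0.00     0.90    -0.10    -0.05]
  [  -0.20    -0.30     0.85    -0.20]
  [  -0.05    -0.15    -0.40     0.95]
Compute the cofactors C_ij = (−1)^(i+j)·(3×3 minor ij) of I−A; the adjugate is their transpose:
adj(I−A) = Cᵀ =
  [ 0.610875   0.105750   0.197250   0.240000]
  [ 0.026125   0.343375   0.062000   0.039375]
  [ 0.179250   0.177750   0.452625   0.161250]
  [ 0.111750   0.134625   0.210750   0.386250]
det(I−A) = Σ_j (I−A)_1j·C_1j = (0.55)(0.610875) + (0.00)(0.026125) + (-0.10)(0.179250) + (-0.30)(0.111750) = 0.28453125
(I − A)⁻¹ = adj(I−A) / det(I−A) ≈
  [   2.1470     0.3717     0.6932     0.8435]
  [   0.0918     1.2068     0.2179     0.1384]
  [   0.6300     0.6247     1.5908     0.5667]
  [   0.3928     0.4731     0.7407     1.3575]
First solve x = (I − A)⁻¹ d = adj(I−A)·d / det(I−A); in particular x_3 = (0.179250·250 + 0.177750·190 + 0.452625·330 + 0.161250·230) / 0.28453125 = 265.03875 / 0.28453125 ≈ 931.4926.
Intermediate flow from 2 to 3: z_23 = a_23 · x_3 = 0.10 × 265.03875 / 0.28453125 = 26.503875 / 0.28453125 ≈ 93.15.

z_23 = 93.15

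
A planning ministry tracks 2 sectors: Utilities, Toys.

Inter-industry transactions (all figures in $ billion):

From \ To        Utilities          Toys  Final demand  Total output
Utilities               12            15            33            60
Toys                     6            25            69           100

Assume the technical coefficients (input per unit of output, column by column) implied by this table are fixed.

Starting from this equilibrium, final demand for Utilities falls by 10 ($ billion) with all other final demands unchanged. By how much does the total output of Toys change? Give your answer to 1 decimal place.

Δx_2 = -1.7

Technical coefficients a_ij = z_ij / X_j:
  a_11 = 12/60 = 0.20, a_21 = 6/60 = 0.10
  a_12 = 15/100 = 0.15, a_22 = 25/100 = 0.25
I − A =
  [   0.80    -0.15]
  [  -0.10     0.75]
det(I−A) = (0.80)(0.75) − (-0.15)(-0.10) = 0.5850
adj(I−A) = [[0.75, 0.15], [0.10, 0.80]]
(I − A)⁻¹ = adj(I−A) / det(I−A) ≈
  [   1.2821     0.2564]
  [   0.1709     1.3675]
Δx = (I − A)⁻¹ Δd with Δd having -10 in the Utilities component and 0 elsewhere.
So Δx_2 = L_21 · (-10), where L_21 = adj(I−A)_21 / det(I−A) = 0.10 / 0.5850.
Δx_2 = 0.10 × (-10) / 0.5850 = -1.00 / 0.5850 ≈ -1.7.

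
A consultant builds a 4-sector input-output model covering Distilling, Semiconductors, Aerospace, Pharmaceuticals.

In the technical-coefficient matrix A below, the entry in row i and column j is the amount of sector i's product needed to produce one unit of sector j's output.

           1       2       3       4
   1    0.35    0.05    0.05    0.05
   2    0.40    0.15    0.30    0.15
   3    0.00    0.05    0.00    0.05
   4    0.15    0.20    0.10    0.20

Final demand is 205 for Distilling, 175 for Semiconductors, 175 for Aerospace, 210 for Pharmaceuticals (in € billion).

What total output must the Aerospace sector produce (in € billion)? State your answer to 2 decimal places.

x_3 = 229.29

I − A =
  [   0.65    -0.05    -0.05    -0.05]
  [  -0.40     0.85    -0.30    -0.15]
  [   0.00    -0.05     1.00    -0.05]
  [  -0.15    -0.20    -0.10     0.80]
Compute the cofactors C_ij = (−1)^(i+j)·(3×3 minor ij) of I−A; the adjugate is their transpose:
adj(I−A) = Cᵀ =
  [ 0.630000   0.052500   0.052500   0.052500]
  [ 0.342750   0.508875   0.182625   0.128250]
  [ 0.027500   0.032500   0.395000   0.032500]
  [ 0.207250   0.141125   0.104875   0.521750]
det(I−A) = Σ_j (I−A)_1j·C_1j = (0.65)(0.630000) + (-0.05)(0.342750) + (-0.05)(0.027500) + (-0.05)(0.207250) = 0.380625
(I − A)⁻¹ = adj(I−A) / det(I−A) ≈
  [   1.6552     0.1379     0.1379     0.1379]
  [   0.9005     1.3369     0.4798     0.3369]
  [   0.0722     0.0854     1.0378     0.0854]
  [   0.5445     0.3708     0.2755     1.3708]
x = (I − A)⁻¹ d = adj(I−A)·d / det(I−A), with det(I−A) = 0.380625:
  x_1 = (0.630000·205 + 0.052500·175 + 0.052500·175 + 0.052500·210) / 0.380625 = 158.55 / 0.380625 ≈ 416.55
  x_2 = (0.342750·205 + 0.508875·175 + 0.182625·175 + 0.128250·210) / 0.380625 = 218.20875 / 0.380625 ≈ 573.29
  x_3 = (0.027500·205 + 0.032500·175 + 0.395000·175 + 0.032500·210) / 0.380625 = 87.275 / 0.380625 ≈ 229.29
  x_4 = (0.207250·205 + 0.141125·175 + 0.104875·175 + 0.521750·210) / 0.380625 = 195.10375 / 0.380625 ≈ 512.59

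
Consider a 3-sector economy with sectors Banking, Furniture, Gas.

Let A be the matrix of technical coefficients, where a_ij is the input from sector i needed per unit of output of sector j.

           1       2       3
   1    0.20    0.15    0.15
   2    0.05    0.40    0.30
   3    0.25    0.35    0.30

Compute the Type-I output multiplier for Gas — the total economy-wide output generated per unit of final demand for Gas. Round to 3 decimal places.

I − A =
  [   0.80    -0.15    -0.15]
  [  -0.05     0.60    -0.30]
  [  -0.25    -0.35     0.70]
Cofactors of I−A, C_ij = (−1)^(i+j)·(minor ij) (rows/columns in the sector order above):
  C_11 = (0.60)(0.70) − (-0.30)(-0.35) = 0.3150
  C_12 = −[(-0.05)(0.70) − (-0.30)(-0.25)] = 0.1100
  C_13 = (-0.05)(-0.35) − (0.60)(-0.25) = 0.1675
  C_21 = −[(-0.15)(0.70) − (-0.15)(-0.35)] = 0.1575
  C_22 = (0.80)(0.70) − (-0.15)(-0.25) = 0.5225
  C_23 = −[(0.80)(-0.35) − (-0.15)(-0.25)] = 0.3175
  C_31 = (-0.15)(-0.30) − (-0.15)(0.60) = 0.1350
  C_32 = −[(0.80)(-0.30) − (-0.15)(-0.05)] = 0.2475
  C_33 = (0.80)(0.60) − (-0.15)(-0.05) = 0.4725
det(I−A) = Σ_j (I−A)_1j·C_1j = (0.80)(0.3150) + (-0.15)(0.1100) + (-0.15)(0.1675) = 0.210375
adj(I−A) = Cᵀ =
  [ 0.3150   0.1575   0.1350]
  [ 0.1100   0.5225   0.2475]
  [ 0.1675   0.3175   0.4725]
(I − A)⁻¹ = adj(I−A) / det(I−A) ≈
  [   1.4973     0.7487     0.6417]
  [   0.5229     2.4837     1.1765]
  [   0.7962     1.5092     2.2460]
The output multiplier for sector j is the column-j sum of the Leontief inverse (I − A)⁻¹ = adj(I−A) / det(I−A).
Column 3 of adj(I−A): (0.1350, 0.2475, 0.4725); det(I−A) = 0.210375.
m_3 = (0.1350 + 0.2475 + 0.4725) / 0.210375 = 0.855 / 0.210375 ≈ 4.064.

m_3 = 4.064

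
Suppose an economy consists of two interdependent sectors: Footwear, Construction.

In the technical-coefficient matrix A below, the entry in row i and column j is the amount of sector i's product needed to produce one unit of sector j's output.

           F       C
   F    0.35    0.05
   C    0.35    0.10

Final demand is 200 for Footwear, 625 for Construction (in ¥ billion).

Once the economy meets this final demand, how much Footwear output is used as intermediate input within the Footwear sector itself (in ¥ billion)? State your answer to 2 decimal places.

I − A =
  [   0.65    -0.05]
  [  -0.35     0.90]
det(I−A) = (0.65)(0.90) − (-0.05)(-0.35) = 0.5675
adj(I−A) = [[0.90, 0.05], [0.35, 0.65]]
(I − A)⁻¹ = adj(I−A) / det(I−A) ≈
  [   1.5859     0.0881]
  [   0.6167     1.1454]
First solve x = (I − A)⁻¹ d = adj(I−A)·d / det(I−A); in particular x_F = (0.90·200 + 0.05·625) / 0.5675 = 211.25 / 0.5675 ≈ 372.2467.
Intermediate flow from F to F: z_FF = a_FF · x_F = 0.35 × 211.25 / 0.5675 = 73.9375 / 0.5675 ≈ 130.29.

z_FF = 130.29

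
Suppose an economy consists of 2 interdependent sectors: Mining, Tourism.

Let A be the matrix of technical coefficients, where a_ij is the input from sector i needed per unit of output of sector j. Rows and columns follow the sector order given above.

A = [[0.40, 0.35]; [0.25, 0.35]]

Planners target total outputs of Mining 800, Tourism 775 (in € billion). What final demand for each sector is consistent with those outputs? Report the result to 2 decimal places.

I − A =
  [   0.60    -0.35]
  [  -0.25     0.65]
d = (I − A) x:
  d_M = (+0.60)·800 + (-0.35)·775 = 208.75
  d_T = (-0.25)·800 + (+0.65)·775 = 303.75

d_M = 208.75, d_T = 303.75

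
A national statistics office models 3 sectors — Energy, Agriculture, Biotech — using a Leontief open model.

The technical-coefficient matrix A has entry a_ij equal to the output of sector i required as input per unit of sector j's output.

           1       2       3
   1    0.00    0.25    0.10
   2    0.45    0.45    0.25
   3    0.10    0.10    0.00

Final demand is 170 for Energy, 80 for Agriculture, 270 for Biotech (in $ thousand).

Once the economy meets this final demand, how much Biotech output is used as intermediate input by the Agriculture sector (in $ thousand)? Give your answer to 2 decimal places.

z_32 = 60.47

I − A =
  [   1.00    -0.25    -0.10]
  [  -0.45     0.55    -0.25]
  [  -0.10    -0.10     1.00]
Cofactors of I−A, C_ij = (−1)^(i+j)·(minor ij) (rows/columns in the sector order above):
  C_11 = (0.55)(1.00) − (-0.25)(-0.10) = 0.5250
  C_12 = −[(-0.45)(1.00) − (-0.25)(-0.10)] = 0.4750
  C_13 = (-0.45)(-0.10) − (0.55)(-0.10) = 0.1000
  C_21 = −[(-0.25)(1.00) − (-0.10)(-0.10)] = 0.2600
  C_22 = (1.00)(1.00) − (-0.10)(-0.10) = 0.9900
  C_23 = −[(1.00)(-0.10) − (-0.25)(-0.10)] = 0.1250
  C_31 = (-0.25)(-0.25) − (-0.10)(0.55) = 0.1175
  C_32 = −[(1.00)(-0.25) − (-0.10)(-0.45)] = 0.2950
  C_33 = (1.00)(0.55) − (-0.25)(-0.45) = 0.4375
det(I−A) = Σ_j (I−A)_1j·C_1j = (1.00)(0.5250) + (-0.25)(0.4750) + (-0.10)(0.1000) = 0.39625
adj(I−A) = Cᵀ =
  [ 0.5250   0.2600   0.1175]
  [ 0.4750   0.9900   0.2950]
  [ 0.1000   0.1250   0.4375]
(I − A)⁻¹ = adj(I−A) / det(I−A) ≈
  [   1.3249     0.6562     0.2965]
  [   1.1987     2.4984     0.7445]
  [   0.2524     0.3155     1.1041]
First solve x = (I − A)⁻¹ d = adj(I−A)·d / det(I−A); in particular x_2 = (0.4750·170 + 0.9900·80 + 0.2950·270) / 0.39625 = 239.60 / 0.39625 ≈ 604.6688.
Intermediate flow from 3 to 2: z_32 = a_32 · x_2 = 0.10 × 239.60 / 0.39625 = 23.96 / 0.39625 ≈ 60.47.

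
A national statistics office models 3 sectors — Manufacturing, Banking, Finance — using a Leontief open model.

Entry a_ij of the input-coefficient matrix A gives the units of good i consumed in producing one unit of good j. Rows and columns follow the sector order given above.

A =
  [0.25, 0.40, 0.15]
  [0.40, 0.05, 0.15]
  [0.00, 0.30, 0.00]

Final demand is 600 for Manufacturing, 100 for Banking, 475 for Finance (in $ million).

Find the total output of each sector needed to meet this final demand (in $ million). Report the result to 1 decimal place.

I − A =
  [   0.75    -0.40    -0.15]
  [  -0.40     0.95    -0.15]
  [   0.00    -0.30     1.00]
Cofactors of I−A, C_ij = (−1)^(i+j)·(minor ij) (rows/columns in the sector order above):
  C_11 = (0.95)(1.00) − (-0.15)(-0.30) = 0.9050
  C_12 = −[(-0.40)(1.00) − (-0.15)(0.00)] = 0.4000
  C_13 = (-0.40)(-0.30) − (0.95)(0.00) = 0.1200
  C_21 = −[(-0.40)(1.00) − (-0.15)(-0.30)] = 0.4450
  C_22 = (0.75)(1.00) − (-0.15)(0.00) = 0.7500
  C_23 = −[(0.75)(-0.30) − (-0.40)(0.00)] = 0.2250
  C_31 = (-0.40)(-0.15) − (-0.15)(0.95) = 0.2025
  C_32 = −[(0.75)(-0.15) − (-0.15)(-0.40)] = 0.1725
  C_33 = (0.75)(0.95) − (-0.40)(-0.40) = 0.5525
det(I−A) = Σ_j (I−A)_1j·C_1j = (0.75)(0.9050) + (-0.40)(0.4000) + (-0.15)(0.1200) = 0.50075
adj(I−A) = Cᵀ =
  [ 0.9050   0.4450   0.2025]
  [ 0.4000   0.7500   0.1725]
  [ 0.1200   0.2250   0.5525]
(I − A)⁻¹ = adj(I−A) / det(I−A) ≈
  [   1.8073     0.8887     0.4044]
  [   0.7988     1.4978     0.3445]
  [   0.2396     0.4493     1.1033]
x = (I − A)⁻¹ d = adj(I−A)·d / det(I−A), with det(I−A) = 0.50075:
  x_1 = (0.9050·600 + 0.4450·100 + 0.2025·475) / 0.50075 = 683.6875 / 0.50075 ≈ 1365.3
  x_2 = (0.4000·600 + 0.7500·100 + 0.1725·475) / 0.50075 = 396.9375 / 0.50075 ≈ 792.7
  x_3 = (0.1200·600 + 0.2250·100 + 0.5525·475) / 0.50075 = 356.9375 / 0.50075 ≈ 712.8

x_1 = 1365.3, x_2 = 792.7, x_3 = 712.8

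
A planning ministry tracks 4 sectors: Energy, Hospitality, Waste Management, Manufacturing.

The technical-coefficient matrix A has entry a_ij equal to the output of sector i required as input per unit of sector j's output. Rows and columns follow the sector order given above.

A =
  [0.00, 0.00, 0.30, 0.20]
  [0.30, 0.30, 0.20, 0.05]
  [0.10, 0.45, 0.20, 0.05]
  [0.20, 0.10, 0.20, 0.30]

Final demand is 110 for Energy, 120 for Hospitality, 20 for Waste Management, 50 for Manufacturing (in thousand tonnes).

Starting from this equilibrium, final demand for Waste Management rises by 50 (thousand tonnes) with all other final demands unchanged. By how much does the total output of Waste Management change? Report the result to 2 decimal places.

Δx_W = 96.57

I − A =
  [   1.00     0.00    -0.30    -0.20]
  [  -0.30     0.70    -0.20    -0.05]
  [  -0.10    -0.45     0.80    -0.05]
  [  -0.20    -0.10    -0.20     0.70]
Compute the cofactors C_ij = (−1)^(i+j)·(3×3 minor ij) of I−A; the adjugate is their transpose:
adj(I−A) = Cᵀ =
  [ 0.31250   0.13000   0.17750   0.11125]
  [ 0.19000   0.49000   0.22000   0.10500]
  [ 0.15600   0.30400   0.45100   0.09850]
  [ 0.16100   0.19400   0.21100   0.40850]
det(I−A) = Σ_j (I−A)_1j·C_1j = (1.00)(0.31250) + (0.00)(0.19000) + (-0.30)(0.15600) + (-0.20)(0.16100) = 0.2335
(I − A)⁻¹ = adj(I−A) / det(I−A) ≈
  [   1.3383     0.5567     0.7602     0.4764]
  [   0.8137     2.0985     0.9422     0.4497]
  [   0.6681     1.3019     1.9315     0.4218]
  [   0.6895     0.8308     0.9036     1.7495]
Δx = (I − A)⁻¹ Δd with Δd having +50 in the Waste Management component and 0 elsewhere.
So Δx_W = L_WW · (+50), where L_WW = adj(I−A)_WW / det(I−A) = 0.45100 / 0.2335.
Δx_W = 0.45100 × (+50) / 0.2335 = 22.55 / 0.2335 ≈ 96.57.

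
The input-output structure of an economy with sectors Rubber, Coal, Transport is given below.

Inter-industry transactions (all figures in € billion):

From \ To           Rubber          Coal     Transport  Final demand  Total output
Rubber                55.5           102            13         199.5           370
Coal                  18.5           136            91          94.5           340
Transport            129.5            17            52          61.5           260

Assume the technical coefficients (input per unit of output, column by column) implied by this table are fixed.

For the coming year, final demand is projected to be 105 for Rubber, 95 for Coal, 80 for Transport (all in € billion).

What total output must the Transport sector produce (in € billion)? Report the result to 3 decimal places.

x_T = 227.491

Technical coefficients a_ij = z_ij / X_j:
  a_RR = 55.5/370 = 0.15, a_CR = 18.5/370 = 0.05, a_TR = 129.5/370 = 0.35
  a_RC = 102/340 = 0.30, a_CC = 136/340 = 0.40, a_TC = 17/340 = 0.05
  a_RT = 13/260 = 0.05, a_CT = 91/260 = 0.35, a_TT = 52/260 = 0.20
I − A =
  [   0.85    -0.30    -0.05]
  [  -0.05     0.60    -0.35]
  [  -0.35    -0.05     0.80]
Cofactors of I−A, C_ij = (−1)^(i+j)·(minor ij) (rows/columns in the sector order above):
  C_11 = (0.60)(0.80) − (-0.35)(-0.05) = 0.4625
  C_12 = −[(-0.05)(0.80) − (-0.35)(-0.35)] = 0.1625
  C_13 = (-0.05)(-0.05) − (0.60)(-0.35) = 0.2125
  C_21 = −[(-0.30)(0.80) − (-0.05)(-0.05)] = 0.2425
  C_22 = (0.85)(0.80) − (-0.05)(-0.35) = 0.6625
  C_23 = −[(0.85)(-0.05) − (-0.30)(-0.35)] = 0.1475
  C_31 = (-0.30)(-0.35) − (-0.05)(0.60) = 0.1350
  C_32 = −[(0.85)(-0.35) − (-0.05)(-0.05)] = 0.3000
  C_33 = (0.85)(0.60) − (-0.30)(-0.05) = 0.4950
det(I−A) = Σ_j (I−A)_1j·C_1j = (0.85)(0.4625) + (-0.30)(0.1625) + (-0.05)(0.2125) = 0.33375
adj(I−A) = Cᵀ =
  [ 0.4625   0.2425   0.1350]
  [ 0.1625   0.6625   0.3000]
  [ 0.2125   0.1475   0.4950]
(I − A)⁻¹ = adj(I−A) / det(I−A) ≈
  [   1.3858     0.7266     0.4045]
  [   0.4869     1.9850     0.8989]
  [   0.6367     0.4419     1.4831]
x = (I − A)⁻¹ d = adj(I−A)·d / det(I−A), with det(I−A) = 0.33375:
  x_R = (0.4625·105 + 0.2425·95 + 0.1350·80) / 0.33375 = 82.40 / 0.33375 ≈ 246.891
  x_C = (0.1625·105 + 0.6625·95 + 0.3000·80) / 0.33375 = 104.00 / 0.33375 ≈ 311.610
  x_T = (0.2125·105 + 0.1475·95 + 0.4950·80) / 0.33375 = 75.925 / 0.33375 ≈ 227.491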